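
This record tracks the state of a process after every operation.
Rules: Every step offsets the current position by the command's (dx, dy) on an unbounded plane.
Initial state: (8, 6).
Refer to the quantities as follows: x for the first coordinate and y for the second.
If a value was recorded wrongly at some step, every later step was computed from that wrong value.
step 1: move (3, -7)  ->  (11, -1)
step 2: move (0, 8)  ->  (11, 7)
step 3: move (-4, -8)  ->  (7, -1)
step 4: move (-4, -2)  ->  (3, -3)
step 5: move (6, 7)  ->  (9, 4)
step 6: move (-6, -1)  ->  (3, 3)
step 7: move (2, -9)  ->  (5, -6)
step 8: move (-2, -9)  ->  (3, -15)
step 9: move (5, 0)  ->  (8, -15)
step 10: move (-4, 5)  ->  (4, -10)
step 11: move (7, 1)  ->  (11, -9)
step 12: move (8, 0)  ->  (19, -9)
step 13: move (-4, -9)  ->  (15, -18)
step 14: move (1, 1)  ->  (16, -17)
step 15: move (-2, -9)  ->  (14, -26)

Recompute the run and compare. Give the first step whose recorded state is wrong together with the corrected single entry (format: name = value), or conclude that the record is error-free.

no error

Recomputing the run from the initial state:
step 1: x = 11, y = -1
step 2: x = 11, y = 7
step 3: x = 7, y = -1
step 4: x = 3, y = -3
step 5: x = 9, y = 4
step 6: x = 3, y = 3
step 7: x = 5, y = -6
step 8: x = 3, y = -15
step 9: x = 8, y = -15
step 10: x = 4, y = -10
step 11: x = 11, y = -9
step 12: x = 19, y = -9
step 13: x = 15, y = -18
step 14: x = 16, y = -17
step 15: x = 14, y = -26
This matches the record at every step.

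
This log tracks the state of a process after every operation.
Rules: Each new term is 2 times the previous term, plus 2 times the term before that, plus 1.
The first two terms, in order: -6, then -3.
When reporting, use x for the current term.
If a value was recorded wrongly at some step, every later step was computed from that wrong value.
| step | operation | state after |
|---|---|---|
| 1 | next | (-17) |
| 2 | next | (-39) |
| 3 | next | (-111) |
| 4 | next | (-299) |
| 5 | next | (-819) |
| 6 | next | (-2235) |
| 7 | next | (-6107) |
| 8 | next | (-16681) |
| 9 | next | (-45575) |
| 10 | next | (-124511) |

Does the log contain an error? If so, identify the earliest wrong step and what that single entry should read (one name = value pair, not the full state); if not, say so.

step 8, x = -16683

Step 1: x = 2*(-3) + (2)*(-6) + (1) = -17 — verified.
Step 2: x = 2*(-17) + (2)*(-3) + (1) = -39 — exactly as logged.
Step 3: x = 2*(-39) + (2)*(-17) + (1) = -111 — in agreement.
Step 4: x = 2*(-111) + (2)*(-39) + (1) = -299 — same as recorded.
Step 5: x = 2*(-299) + (2)*(-111) + (1) = -819 — in agreement.
Step 6: x = 2*(-819) + (2)*(-299) + (1) = -2235 — confirmed correct.
Step 7: x = 2*(-2235) + (2)*(-819) + (1) = -6107 — checks out.
Step 8: x = 2*(-6107) + (2)*(-2235) + (1) = -16683 — not what was recorded.
First deviation found at step 8; the corrected entry is x = -16683.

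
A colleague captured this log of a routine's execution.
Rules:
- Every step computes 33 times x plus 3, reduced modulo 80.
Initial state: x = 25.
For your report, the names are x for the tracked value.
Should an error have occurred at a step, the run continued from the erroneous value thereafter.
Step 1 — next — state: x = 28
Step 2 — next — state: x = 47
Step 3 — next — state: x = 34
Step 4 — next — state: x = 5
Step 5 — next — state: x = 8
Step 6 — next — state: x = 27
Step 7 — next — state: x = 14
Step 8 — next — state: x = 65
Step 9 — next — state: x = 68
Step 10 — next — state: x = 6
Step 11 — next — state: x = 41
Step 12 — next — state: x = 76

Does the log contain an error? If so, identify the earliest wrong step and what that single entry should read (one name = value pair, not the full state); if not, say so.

step 10, x = 7

Recomputing the run from the initial state:
step 1: x = 28
step 2: x = 47
step 3: x = 34
step 4: x = 5
step 5: x = 8
step 6: x = 27
step 7: x = 14
step 8: x = 65
step 9: x = 68
step 10: x = 7
step 11: x = 74
step 12: x = 45
The first disagreement with the log is at step 10, where the value should be x = 7.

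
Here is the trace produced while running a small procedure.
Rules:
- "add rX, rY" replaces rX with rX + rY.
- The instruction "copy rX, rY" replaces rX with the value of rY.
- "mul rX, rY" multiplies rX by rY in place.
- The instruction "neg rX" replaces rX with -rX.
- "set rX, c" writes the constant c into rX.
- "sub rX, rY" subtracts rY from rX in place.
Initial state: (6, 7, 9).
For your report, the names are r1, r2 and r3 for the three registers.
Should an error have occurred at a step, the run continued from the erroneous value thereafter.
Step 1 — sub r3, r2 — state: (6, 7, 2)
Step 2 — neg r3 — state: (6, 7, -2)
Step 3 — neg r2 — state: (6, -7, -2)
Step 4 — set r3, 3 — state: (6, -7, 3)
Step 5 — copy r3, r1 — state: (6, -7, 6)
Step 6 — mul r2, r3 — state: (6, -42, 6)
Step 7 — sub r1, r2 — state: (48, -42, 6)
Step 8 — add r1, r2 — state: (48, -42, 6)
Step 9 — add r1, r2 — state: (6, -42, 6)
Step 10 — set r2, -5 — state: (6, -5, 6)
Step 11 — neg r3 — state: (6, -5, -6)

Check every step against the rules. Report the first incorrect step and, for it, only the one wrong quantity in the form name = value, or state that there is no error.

Recomputing the run from the initial state:
step 1: r1 = 6, r2 = 7, r3 = 2
step 2: r1 = 6, r2 = 7, r3 = -2
step 3: r1 = 6, r2 = -7, r3 = -2
step 4: r1 = 6, r2 = -7, r3 = 3
step 5: r1 = 6, r2 = -7, r3 = 6
step 6: r1 = 6, r2 = -42, r3 = 6
step 7: r1 = 48, r2 = -42, r3 = 6
step 8: r1 = 6, r2 = -42, r3 = 6
step 9: r1 = -36, r2 = -42, r3 = 6
step 10: r1 = -36, r2 = -5, r3 = 6
step 11: r1 = -36, r2 = -5, r3 = -6
The first disagreement with the trace is at step 8, where the value should be r1 = 6.

step 8, r1 = 6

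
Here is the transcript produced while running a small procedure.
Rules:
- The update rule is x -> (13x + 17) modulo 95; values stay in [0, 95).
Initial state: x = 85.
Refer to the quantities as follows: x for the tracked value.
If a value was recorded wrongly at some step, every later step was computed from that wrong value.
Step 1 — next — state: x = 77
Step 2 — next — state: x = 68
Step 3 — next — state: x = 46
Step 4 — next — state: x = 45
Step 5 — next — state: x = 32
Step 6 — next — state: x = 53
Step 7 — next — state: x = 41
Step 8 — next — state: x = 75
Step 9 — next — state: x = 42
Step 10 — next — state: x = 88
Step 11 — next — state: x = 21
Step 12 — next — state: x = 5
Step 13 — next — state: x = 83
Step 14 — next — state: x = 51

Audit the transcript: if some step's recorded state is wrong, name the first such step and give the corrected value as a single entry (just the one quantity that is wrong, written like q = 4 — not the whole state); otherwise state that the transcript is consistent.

1. x = (13*85 + 17) mod 95 = 77 (checks out)
2. x = (13*77 + 17) mod 95 = 68 (same as recorded)
3. x = (13*68 + 17) mod 95 = 46 (verified)
4. x = (13*46 + 17) mod 95 = 45 (matches)
5. x = (13*45 + 17) mod 95 = 32 (consistent with the transcript)
6. x = (13*32 + 17) mod 95 = 53 (same as recorded)
7. x = (13*53 + 17) mod 95 = 41 (confirmed correct)
8. x = (13*41 + 17) mod 95 = 75 (same as recorded)
9. x = (13*75 + 17) mod 95 = 42 (in agreement)
10. x = (13*42 + 17) mod 95 = 88 (agrees with the transcript)
11. x = (13*88 + 17) mod 95 = 21 (in agreement)
12. x = (13*21 + 17) mod 95 = 5 (exactly as logged)
13. x = (13*5 + 17) mod 95 = 82 (a discrepancy with the transcript)
First deviation found at step 13; the corrected entry is x = 82.

step 13, x = 82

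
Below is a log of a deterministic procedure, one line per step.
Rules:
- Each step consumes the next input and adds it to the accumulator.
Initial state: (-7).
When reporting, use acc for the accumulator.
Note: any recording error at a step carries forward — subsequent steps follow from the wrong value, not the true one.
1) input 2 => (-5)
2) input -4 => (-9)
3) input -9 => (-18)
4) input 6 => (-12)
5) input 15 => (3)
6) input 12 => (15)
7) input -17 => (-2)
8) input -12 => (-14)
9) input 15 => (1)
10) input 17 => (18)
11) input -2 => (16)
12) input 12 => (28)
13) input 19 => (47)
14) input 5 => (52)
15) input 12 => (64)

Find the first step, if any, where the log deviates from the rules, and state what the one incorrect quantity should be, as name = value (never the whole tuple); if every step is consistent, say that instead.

no error

1. acc = -7 + 2 = -5 (exactly as logged)
2. acc = -5 + -4 = -9 (exactly as logged)
3. acc = -9 + -9 = -18 (agrees with the log)
4. acc = -18 + 6 = -12 (confirmed correct)
5. acc = -12 + 15 = 3 (consistent with the log)
6. acc = 3 + 12 = 15 (same as recorded)
7. acc = 15 + -17 = -2 (agrees with the log)
8. acc = -2 + -12 = -14 (consistent with the log)
9. acc = -14 + 15 = 1 (exactly as logged)
10. acc = 1 + 17 = 18 (same as recorded)
11. acc = 18 + -2 = 16 (verified)
12. acc = 16 + 12 = 28 (consistent with the log)
13. acc = 28 + 19 = 47 (confirmed correct)
14. acc = 47 + 5 = 52 (in agreement)
15. acc = 52 + 12 = 64 (same as recorded)
Every step is consistent.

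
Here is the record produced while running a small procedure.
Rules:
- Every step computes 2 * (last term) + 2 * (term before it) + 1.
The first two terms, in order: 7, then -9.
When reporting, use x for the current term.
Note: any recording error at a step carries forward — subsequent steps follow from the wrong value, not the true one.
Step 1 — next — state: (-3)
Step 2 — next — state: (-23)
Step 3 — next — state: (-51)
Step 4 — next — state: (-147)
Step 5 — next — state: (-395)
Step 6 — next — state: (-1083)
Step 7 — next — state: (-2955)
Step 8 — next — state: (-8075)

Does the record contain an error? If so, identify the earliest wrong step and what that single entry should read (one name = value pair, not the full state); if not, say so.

no error

step 1: x = 2*(-9) + (2)*(7) + (1) = -3 -> confirmed correct
step 2: x = 2*(-3) + (2)*(-9) + (1) = -23 -> same as recorded
step 3: x = 2*(-23) + (2)*(-3) + (1) = -51 -> exactly as logged
step 4: x = 2*(-51) + (2)*(-23) + (1) = -147 -> matches
step 5: x = 2*(-147) + (2)*(-51) + (1) = -395 -> no discrepancy
step 6: x = 2*(-395) + (2)*(-147) + (1) = -1083 -> verified
step 7: x = 2*(-1083) + (2)*(-395) + (1) = -2955 -> same as recorded
step 8: x = 2*(-2955) + (2)*(-1083) + (1) = -8075 -> exactly as logged
Every step is consistent.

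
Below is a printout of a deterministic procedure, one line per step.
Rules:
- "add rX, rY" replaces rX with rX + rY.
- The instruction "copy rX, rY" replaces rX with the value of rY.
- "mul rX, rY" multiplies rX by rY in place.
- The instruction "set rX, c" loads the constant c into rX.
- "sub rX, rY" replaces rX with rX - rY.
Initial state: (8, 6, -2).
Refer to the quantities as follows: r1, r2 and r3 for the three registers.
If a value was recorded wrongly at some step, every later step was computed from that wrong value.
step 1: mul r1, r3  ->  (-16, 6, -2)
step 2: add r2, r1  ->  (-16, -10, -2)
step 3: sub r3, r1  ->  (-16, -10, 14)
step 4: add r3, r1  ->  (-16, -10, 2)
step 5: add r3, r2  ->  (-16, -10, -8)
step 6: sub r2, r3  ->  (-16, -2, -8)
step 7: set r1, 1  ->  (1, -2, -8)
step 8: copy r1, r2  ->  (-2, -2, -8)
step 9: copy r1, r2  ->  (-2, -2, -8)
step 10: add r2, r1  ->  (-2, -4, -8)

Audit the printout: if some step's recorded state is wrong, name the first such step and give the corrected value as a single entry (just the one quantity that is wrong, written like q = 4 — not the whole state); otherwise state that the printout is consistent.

step 4, r3 = -2

1. r1 = 8 * -2 = -16 (matches)
2. r2 = 6 + -16 = -10 (agrees with the printout)
3. r3 = -2 - -16 = 14 (matches)
4. r3 = 14 + -16 = -2 (not what was recorded)
The audit stops at step 4: the recorded entry is wrong and should be r3 = -2.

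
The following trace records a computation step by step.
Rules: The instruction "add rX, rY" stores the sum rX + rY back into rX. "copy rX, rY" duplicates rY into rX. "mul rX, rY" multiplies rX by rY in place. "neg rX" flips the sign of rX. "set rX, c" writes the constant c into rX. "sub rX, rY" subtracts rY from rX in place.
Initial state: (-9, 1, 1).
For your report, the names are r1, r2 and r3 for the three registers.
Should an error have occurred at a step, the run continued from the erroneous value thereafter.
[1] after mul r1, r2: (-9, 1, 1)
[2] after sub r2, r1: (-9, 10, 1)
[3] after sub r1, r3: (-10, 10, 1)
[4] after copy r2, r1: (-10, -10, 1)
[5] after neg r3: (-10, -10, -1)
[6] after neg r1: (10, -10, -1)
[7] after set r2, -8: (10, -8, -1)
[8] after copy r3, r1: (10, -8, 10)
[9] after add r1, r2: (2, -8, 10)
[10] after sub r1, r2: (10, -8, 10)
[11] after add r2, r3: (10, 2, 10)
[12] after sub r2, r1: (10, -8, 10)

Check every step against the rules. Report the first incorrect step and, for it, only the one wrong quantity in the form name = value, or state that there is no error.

no error

Step 1: r1 = -9 * 1 = -9 — matches.
Step 2: r2 = 1 - -9 = 10 — exactly as logged.
Step 3: r1 = -9 - 1 = -10 — checks out.
Step 4: r2 = -10 — checks out.
Step 5: r3 = -(1) = -1 — consistent with the trace.
Step 6: r1 = -(-10) = 10 — consistent with the trace.
Step 7: r2 = -8 — no discrepancy.
Step 8: r3 = 10 — checks out.
Step 9: r1 = 10 + -8 = 2 — checks out.
Step 10: r1 = 2 - -8 = 10 — in agreement.
Step 11: r2 = -8 + 10 = 2 — confirmed correct.
Step 12: r2 = 2 - 10 = -8 — matches.
No step deviates from the rules.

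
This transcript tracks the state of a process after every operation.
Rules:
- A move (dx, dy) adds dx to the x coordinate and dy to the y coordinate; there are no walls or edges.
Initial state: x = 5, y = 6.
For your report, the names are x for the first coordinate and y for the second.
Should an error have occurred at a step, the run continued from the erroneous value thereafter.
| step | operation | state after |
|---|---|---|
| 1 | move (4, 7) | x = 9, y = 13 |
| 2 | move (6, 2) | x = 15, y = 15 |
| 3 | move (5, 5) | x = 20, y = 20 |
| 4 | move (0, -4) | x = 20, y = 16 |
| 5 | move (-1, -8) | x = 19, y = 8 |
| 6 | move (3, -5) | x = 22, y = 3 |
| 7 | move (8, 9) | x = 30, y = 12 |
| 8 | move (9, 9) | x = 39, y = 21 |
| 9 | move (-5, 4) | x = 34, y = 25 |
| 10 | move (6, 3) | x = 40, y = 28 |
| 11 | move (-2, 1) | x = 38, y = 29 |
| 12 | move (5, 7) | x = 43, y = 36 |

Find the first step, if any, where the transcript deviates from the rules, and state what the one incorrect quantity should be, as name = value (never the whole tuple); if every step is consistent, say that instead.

no error

1. x = 5 + (4) = 9, y = 6 + (7) = 13 (in agreement)
2. x = 9 + (6) = 15, y = 13 + (2) = 15 (same as recorded)
3. x = 15 + (5) = 20, y = 15 + (5) = 20 (checks out)
4. x = 20 + (0) = 20, y = 20 + (-4) = 16 (agrees with the transcript)
5. x = 20 + (-1) = 19, y = 16 + (-8) = 8 (verified)
6. x = 19 + (3) = 22, y = 8 + (-5) = 3 (agrees with the transcript)
7. x = 22 + (8) = 30, y = 3 + (9) = 12 (no discrepancy)
8. x = 30 + (9) = 39, y = 12 + (9) = 21 (matches)
9. x = 39 + (-5) = 34, y = 21 + (4) = 25 (matches)
10. x = 34 + (6) = 40, y = 25 + (3) = 28 (same as recorded)
11. x = 40 + (-2) = 38, y = 28 + (1) = 29 (matches)
12. x = 38 + (5) = 43, y = 29 + (7) = 36 (matches)
All steps check out; nothing to correct.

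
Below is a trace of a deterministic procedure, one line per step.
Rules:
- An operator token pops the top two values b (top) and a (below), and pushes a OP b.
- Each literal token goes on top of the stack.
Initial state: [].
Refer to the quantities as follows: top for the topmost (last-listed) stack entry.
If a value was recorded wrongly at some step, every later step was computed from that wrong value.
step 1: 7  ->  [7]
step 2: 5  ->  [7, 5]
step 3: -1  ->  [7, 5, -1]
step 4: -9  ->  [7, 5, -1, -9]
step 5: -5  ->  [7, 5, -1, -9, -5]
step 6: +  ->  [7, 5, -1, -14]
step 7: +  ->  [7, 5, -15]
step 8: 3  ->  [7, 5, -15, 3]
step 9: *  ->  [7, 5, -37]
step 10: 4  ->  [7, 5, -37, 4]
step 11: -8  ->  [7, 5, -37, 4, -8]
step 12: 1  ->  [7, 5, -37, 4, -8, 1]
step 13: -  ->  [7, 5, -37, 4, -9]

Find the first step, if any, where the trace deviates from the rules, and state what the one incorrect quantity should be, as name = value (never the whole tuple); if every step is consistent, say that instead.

step 9, top = -45

Recomputing the run from the initial state:
step 1: [7]
step 2: [7, 5]
step 3: [7, 5, -1]
step 4: [7, 5, -1, -9]
step 5: [7, 5, -1, -9, -5]
step 6: [7, 5, -1, -14]
step 7: [7, 5, -15]
step 8: [7, 5, -15, 3]
step 9: [7, 5, -45]
step 10: [7, 5, -45, 4]
step 11: [7, 5, -45, 4, -8]
step 12: [7, 5, -45, 4, -8, 1]
step 13: [7, 5, -45, 4, -9]
The first disagreement with the trace is at step 9, where the value should be top = -45.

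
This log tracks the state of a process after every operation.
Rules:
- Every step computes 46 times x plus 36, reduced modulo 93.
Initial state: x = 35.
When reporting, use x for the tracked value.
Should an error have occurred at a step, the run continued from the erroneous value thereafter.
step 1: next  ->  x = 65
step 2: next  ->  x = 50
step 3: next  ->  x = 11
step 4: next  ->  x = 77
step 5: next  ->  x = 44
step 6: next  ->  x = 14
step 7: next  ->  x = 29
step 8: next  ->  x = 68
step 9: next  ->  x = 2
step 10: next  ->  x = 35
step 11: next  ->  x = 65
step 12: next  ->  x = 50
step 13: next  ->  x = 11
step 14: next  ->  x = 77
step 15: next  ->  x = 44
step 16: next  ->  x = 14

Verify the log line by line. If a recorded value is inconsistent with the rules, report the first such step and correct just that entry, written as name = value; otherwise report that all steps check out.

1. x = (46*35 + 36) mod 93 = 65 (matches)
2. x = (46*65 + 36) mod 93 = 50 (confirmed correct)
3. x = (46*50 + 36) mod 93 = 11 (same as recorded)
4. x = (46*11 + 36) mod 93 = 77 (exactly as logged)
5. x = (46*77 + 36) mod 93 = 44 (confirmed correct)
6. x = (46*44 + 36) mod 93 = 14 (same as recorded)
7. x = (46*14 + 36) mod 93 = 29 (same as recorded)
8. x = (46*29 + 36) mod 93 = 68 (agrees with the log)
9. x = (46*68 + 36) mod 93 = 2 (exactly as logged)
10. x = (46*2 + 36) mod 93 = 35 (confirmed correct)
11. x = (46*35 + 36) mod 93 = 65 (consistent with the log)
12. x = (46*65 + 36) mod 93 = 50 (verified)
13. x = (46*50 + 36) mod 93 = 11 (agrees with the log)
14. x = (46*11 + 36) mod 93 = 77 (same as recorded)
15. x = (46*77 + 36) mod 93 = 44 (matches)
16. x = (46*44 + 36) mod 93 = 14 (matches)
Every step is consistent.

no error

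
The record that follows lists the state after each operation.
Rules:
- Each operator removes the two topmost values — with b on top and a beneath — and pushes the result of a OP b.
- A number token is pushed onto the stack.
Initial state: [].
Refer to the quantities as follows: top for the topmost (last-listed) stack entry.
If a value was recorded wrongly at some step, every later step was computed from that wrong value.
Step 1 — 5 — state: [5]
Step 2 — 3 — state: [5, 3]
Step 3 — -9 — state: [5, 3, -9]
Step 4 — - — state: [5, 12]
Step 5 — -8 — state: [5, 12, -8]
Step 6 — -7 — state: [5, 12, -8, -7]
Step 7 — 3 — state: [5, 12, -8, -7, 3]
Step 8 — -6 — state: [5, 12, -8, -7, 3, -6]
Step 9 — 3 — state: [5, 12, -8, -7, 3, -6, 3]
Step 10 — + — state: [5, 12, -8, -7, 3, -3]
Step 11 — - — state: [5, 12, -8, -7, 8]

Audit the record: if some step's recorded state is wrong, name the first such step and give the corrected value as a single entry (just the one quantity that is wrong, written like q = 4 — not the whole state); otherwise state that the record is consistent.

step 11, top = 6

Step 1: push 5: top = 5 — matches.
Step 2: push 3: top = 3 — verified.
Step 3: push -9: top = -9 — confirmed correct.
Step 4: 3 - -9 = 12 — same as recorded.
Step 5: push -8: top = -8 — verified.
Step 6: push -7: top = -7 — no discrepancy.
Step 7: push 3: top = 3 — confirmed correct.
Step 8: push -6: top = -6 — exactly as logged.
Step 9: push 3: top = 3 — checks out.
Step 10: -6 + 3 = -3 — confirmed correct.
Step 11: 3 - -3 = 6 — this is not what the record shows.
The earliest wrong entry is at step 11: it should read top = 6.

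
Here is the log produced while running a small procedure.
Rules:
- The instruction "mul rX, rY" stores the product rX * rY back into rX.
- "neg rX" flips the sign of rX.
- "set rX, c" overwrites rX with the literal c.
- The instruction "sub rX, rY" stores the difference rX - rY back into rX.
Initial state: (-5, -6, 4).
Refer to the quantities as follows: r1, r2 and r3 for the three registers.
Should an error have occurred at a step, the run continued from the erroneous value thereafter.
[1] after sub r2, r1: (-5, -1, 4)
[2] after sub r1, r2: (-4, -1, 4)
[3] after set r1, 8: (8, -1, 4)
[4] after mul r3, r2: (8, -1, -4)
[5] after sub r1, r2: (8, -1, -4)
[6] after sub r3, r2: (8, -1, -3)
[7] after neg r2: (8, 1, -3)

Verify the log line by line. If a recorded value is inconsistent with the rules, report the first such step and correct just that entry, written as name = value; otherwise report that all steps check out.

step 5, r1 = 9

Step 1: r2 = -6 - -5 = -1 — in agreement.
Step 2: r1 = -5 - -1 = -4 — checks out.
Step 3: r1 = 8 — consistent with the log.
Step 4: r3 = 4 * -1 = -4 — verified.
Step 5: r1 = 8 - -1 = 9 — the entry is off here.
Step 5 is the first one off; corrected, r1 = 9.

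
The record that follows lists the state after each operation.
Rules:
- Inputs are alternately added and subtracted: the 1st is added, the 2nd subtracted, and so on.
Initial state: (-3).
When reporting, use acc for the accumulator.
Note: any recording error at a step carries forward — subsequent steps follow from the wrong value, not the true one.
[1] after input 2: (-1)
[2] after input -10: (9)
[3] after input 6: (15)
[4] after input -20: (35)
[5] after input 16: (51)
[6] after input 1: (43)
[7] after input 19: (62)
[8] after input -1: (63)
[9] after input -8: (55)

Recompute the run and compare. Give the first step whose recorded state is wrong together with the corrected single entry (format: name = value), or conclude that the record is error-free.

step 1: acc = -3 + 2 = -1 -> exactly as logged
step 2: acc = -1 - -10 = 9 -> same as recorded
step 3: acc = 9 + 6 = 15 -> agrees with the record
step 4: acc = 15 - -20 = 35 -> confirmed correct
step 5: acc = 35 + 16 = 51 -> matches
step 6: acc = 51 - 1 = 50 -> first mismatch against the record
Conclusion: step 6 carries the first error; the entry should be acc = 50.

step 6, acc = 50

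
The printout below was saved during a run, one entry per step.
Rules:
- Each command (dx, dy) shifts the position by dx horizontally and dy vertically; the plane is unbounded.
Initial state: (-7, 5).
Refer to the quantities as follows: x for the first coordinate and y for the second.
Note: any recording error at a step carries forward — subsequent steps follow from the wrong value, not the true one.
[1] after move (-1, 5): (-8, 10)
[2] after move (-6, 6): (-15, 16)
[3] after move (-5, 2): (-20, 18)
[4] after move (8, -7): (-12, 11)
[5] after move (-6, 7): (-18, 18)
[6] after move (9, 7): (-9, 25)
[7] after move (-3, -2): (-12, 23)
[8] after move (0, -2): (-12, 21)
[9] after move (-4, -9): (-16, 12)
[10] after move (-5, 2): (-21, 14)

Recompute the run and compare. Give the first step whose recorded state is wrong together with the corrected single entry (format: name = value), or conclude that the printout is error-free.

step 1: x = -7 + (-1) = -8, y = 5 + (5) = 10 -> no discrepancy
step 2: x = -8 + (-6) = -14, y = 10 + (6) = 16 -> first mismatch against the printout
That makes step 2 the first incorrect line — x = -14 is what it should show.

step 2, x = -14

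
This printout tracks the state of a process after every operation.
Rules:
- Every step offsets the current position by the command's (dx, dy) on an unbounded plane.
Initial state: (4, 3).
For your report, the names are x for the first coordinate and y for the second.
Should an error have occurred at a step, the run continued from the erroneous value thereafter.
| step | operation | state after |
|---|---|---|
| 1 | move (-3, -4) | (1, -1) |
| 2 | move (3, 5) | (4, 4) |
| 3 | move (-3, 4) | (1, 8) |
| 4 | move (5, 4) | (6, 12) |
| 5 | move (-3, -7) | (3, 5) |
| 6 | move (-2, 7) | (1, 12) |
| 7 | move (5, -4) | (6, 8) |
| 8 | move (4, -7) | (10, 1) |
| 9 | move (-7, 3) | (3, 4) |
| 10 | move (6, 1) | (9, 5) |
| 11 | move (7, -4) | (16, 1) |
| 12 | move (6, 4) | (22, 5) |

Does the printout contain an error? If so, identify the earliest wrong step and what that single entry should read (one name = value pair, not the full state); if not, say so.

no error

Recomputing the run from the initial state:
step 1: x = 1, y = -1
step 2: x = 4, y = 4
step 3: x = 1, y = 8
step 4: x = 6, y = 12
step 5: x = 3, y = 5
step 6: x = 1, y = 12
step 7: x = 6, y = 8
step 8: x = 10, y = 1
step 9: x = 3, y = 4
step 10: x = 9, y = 5
step 11: x = 16, y = 1
step 12: x = 22, y = 5
This matches the printout at every step.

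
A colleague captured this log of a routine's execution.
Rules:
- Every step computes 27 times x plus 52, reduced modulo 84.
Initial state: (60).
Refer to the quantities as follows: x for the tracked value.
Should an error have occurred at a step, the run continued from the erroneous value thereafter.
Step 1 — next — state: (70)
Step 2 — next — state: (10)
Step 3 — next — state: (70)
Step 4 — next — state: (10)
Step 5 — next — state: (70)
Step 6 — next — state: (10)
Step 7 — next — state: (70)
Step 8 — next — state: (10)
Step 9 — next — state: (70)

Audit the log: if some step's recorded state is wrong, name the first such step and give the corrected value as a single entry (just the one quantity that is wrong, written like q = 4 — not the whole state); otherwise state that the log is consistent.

Recomputing the run from the initial state:
step 1: x = 76
step 2: x = 4
step 3: x = 76
step 4: x = 4
step 5: x = 76
step 6: x = 4
step 7: x = 76
step 8: x = 4
step 9: x = 76
The first disagreement with the log is at step 1, where the value should be x = 76.

step 1, x = 76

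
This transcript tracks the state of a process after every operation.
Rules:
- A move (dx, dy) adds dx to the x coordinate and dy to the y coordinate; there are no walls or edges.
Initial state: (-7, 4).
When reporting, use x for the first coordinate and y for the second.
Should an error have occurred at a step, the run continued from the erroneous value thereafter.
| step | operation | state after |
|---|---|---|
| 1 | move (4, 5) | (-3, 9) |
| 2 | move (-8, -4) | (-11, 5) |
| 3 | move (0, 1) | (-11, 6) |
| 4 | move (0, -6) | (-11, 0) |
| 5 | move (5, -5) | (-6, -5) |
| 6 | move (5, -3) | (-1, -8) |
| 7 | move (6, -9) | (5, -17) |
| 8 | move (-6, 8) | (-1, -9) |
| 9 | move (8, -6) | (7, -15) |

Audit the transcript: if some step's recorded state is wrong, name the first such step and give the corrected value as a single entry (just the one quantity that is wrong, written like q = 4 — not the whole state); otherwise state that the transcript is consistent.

Step 1: x = -7 + (4) = -3, y = 4 + (5) = 9 — agrees with the transcript.
Step 2: x = -3 + (-8) = -11, y = 9 + (-4) = 5 — in agreement.
Step 3: x = -11 + (0) = -11, y = 5 + (1) = 6 — no discrepancy.
Step 4: x = -11 + (0) = -11, y = 6 + (-6) = 0 — matches.
Step 5: x = -11 + (5) = -6, y = 0 + (-5) = -5 — matches.
Step 6: x = -6 + (5) = -1, y = -5 + (-3) = -8 — exactly as logged.
Step 7: x = -1 + (6) = 5, y = -8 + (-9) = -17 — agrees with the transcript.
Step 8: x = 5 + (-6) = -1, y = -17 + (8) = -9 — no discrepancy.
Step 9: x = -1 + (8) = 7, y = -9 + (-6) = -15 — confirmed correct.
No step deviates from the rules.

no error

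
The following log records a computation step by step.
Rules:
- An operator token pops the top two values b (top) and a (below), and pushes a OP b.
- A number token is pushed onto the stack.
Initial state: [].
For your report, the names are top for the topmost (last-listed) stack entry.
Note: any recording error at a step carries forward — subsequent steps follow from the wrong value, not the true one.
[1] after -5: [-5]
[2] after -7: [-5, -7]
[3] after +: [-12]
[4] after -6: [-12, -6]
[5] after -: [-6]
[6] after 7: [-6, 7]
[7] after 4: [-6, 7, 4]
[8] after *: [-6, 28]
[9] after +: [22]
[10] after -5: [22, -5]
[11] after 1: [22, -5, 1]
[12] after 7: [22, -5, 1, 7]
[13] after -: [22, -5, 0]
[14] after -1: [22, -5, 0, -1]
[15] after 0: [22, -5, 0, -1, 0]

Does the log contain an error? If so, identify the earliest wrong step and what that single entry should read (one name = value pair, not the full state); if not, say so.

step 13, top = -6

Recomputing the run from the initial state:
step 1: [-5]
step 2: [-5, -7]
step 3: [-12]
step 4: [-12, -6]
step 5: [-6]
step 6: [-6, 7]
step 7: [-6, 7, 4]
step 8: [-6, 28]
step 9: [22]
step 10: [22, -5]
step 11: [22, -5, 1]
step 12: [22, -5, 1, 7]
step 13: [22, -5, -6]
step 14: [22, -5, -6, -1]
step 15: [22, -5, -6, -1, 0]
The first disagreement with the log is at step 13, where the value should be top = -6.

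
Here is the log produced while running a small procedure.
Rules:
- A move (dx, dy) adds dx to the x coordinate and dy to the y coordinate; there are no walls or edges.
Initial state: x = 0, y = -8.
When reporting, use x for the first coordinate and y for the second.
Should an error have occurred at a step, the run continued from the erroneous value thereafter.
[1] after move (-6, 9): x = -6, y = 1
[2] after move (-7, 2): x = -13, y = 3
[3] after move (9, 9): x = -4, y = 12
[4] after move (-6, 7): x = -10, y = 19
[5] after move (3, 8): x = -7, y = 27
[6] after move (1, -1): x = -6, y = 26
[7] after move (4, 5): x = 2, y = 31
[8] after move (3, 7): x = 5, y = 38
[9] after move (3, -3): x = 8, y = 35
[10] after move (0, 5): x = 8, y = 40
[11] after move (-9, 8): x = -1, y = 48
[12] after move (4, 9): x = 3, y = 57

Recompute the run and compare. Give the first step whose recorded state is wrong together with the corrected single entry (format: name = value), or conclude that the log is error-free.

Recomputing the run from the initial state:
step 1: x = -6, y = 1
step 2: x = -13, y = 3
step 3: x = -4, y = 12
step 4: x = -10, y = 19
step 5: x = -7, y = 27
step 6: x = -6, y = 26
step 7: x = -2, y = 31
step 8: x = 1, y = 38
step 9: x = 4, y = 35
step 10: x = 4, y = 40
step 11: x = -5, y = 48
step 12: x = -1, y = 57
The first disagreement with the log is at step 7, where the value should be x = -2.

step 7, x = -2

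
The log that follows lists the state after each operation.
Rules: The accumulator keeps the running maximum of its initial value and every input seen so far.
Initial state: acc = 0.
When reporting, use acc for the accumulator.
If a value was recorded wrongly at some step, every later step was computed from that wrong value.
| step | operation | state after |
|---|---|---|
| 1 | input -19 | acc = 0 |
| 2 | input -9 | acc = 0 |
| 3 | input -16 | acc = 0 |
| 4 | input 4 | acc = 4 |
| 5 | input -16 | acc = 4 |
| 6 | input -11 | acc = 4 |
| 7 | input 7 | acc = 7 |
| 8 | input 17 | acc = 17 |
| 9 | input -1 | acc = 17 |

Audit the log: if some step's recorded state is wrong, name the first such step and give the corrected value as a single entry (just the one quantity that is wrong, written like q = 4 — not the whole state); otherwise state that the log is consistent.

Step 1: acc = max(0, -19) = 0 — verified.
Step 2: acc = max(0, -9) = 0 — verified.
Step 3: acc = max(0, -16) = 0 — in agreement.
Step 4: acc = max(0, 4) = 4 — matches.
Step 5: acc = max(4, -16) = 4 — no discrepancy.
Step 6: acc = max(4, -11) = 4 — in agreement.
Step 7: acc = max(4, 7) = 7 — confirmed correct.
Step 8: acc = max(7, 17) = 17 — checks out.
Step 9: acc = max(17, -1) = 17 — matches.
The recomputation confirms every line.

no error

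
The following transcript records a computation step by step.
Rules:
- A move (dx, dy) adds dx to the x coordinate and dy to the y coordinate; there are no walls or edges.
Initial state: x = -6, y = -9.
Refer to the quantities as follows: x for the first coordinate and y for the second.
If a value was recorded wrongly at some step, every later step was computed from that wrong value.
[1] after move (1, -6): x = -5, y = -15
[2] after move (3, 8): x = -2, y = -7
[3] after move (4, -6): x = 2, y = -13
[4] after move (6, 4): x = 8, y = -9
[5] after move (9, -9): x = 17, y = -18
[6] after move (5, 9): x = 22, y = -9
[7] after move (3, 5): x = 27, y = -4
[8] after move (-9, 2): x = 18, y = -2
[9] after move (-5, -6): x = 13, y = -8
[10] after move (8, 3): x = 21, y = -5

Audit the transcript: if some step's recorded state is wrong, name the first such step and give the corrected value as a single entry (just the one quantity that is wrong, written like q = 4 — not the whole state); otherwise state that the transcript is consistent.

step 1: x = -6 + (1) = -5, y = -9 + (-6) = -15 -> in agreement
step 2: x = -5 + (3) = -2, y = -15 + (8) = -7 -> matches
step 3: x = -2 + (4) = 2, y = -7 + (-6) = -13 -> same as recorded
step 4: x = 2 + (6) = 8, y = -13 + (4) = -9 -> no discrepancy
step 5: x = 8 + (9) = 17, y = -9 + (-9) = -18 -> matches
step 6: x = 17 + (5) = 22, y = -18 + (9) = -9 -> matches
step 7: x = 22 + (3) = 25, y = -9 + (5) = -4 -> this is not what the transcript shows
That makes step 7 the first incorrect line — x = 25 is what it should show.

step 7, x = 25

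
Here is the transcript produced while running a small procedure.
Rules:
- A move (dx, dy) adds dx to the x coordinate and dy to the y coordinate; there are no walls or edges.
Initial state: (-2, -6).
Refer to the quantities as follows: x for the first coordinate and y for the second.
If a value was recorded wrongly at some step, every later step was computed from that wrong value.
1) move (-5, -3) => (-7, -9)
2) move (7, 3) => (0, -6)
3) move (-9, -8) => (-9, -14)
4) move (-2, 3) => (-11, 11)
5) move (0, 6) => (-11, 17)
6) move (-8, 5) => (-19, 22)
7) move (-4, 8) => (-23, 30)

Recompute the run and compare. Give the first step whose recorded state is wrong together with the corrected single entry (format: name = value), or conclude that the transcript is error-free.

step 4, y = -11

1. x = -2 + (-5) = -7, y = -6 + (-3) = -9 (confirmed correct)
2. x = -7 + (7) = 0, y = -9 + (3) = -6 (exactly as logged)
3. x = 0 + (-9) = -9, y = -6 + (-8) = -14 (checks out)
4. x = -9 + (-2) = -11, y = -14 + (3) = -11 (not what was recorded)
Step 4 is the first one off; corrected, y = -11.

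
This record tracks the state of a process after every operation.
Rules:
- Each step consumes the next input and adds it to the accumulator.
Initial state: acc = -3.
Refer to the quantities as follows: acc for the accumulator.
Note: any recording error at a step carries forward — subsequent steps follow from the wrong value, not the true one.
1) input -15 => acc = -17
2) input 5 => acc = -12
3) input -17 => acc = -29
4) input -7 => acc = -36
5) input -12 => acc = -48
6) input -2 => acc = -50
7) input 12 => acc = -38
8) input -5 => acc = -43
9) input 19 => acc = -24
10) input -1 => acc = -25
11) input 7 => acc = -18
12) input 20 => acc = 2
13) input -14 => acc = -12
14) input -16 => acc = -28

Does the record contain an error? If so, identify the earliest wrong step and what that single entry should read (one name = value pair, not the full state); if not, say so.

step 1: acc = -3 + -15 = -18 -> this is not what the record shows
So the first discrepancy is step 1, where the right value is acc = -18.

step 1, acc = -18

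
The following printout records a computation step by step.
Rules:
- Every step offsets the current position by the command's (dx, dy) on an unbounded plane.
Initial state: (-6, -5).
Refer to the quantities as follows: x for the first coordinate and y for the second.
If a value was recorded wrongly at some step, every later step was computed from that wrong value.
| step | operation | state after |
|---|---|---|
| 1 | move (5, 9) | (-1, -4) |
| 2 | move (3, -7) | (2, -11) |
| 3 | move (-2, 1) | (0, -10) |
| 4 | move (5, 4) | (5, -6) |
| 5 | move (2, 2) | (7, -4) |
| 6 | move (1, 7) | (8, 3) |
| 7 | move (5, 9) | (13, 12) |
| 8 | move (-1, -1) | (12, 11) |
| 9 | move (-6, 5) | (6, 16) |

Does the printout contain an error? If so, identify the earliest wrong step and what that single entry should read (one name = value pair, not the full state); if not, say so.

Step 1: x = -6 + (5) = -1, y = -5 + (9) = 4 — the printout disagrees here.
Step 1 is the first one off; corrected, y = 4.

step 1, y = 4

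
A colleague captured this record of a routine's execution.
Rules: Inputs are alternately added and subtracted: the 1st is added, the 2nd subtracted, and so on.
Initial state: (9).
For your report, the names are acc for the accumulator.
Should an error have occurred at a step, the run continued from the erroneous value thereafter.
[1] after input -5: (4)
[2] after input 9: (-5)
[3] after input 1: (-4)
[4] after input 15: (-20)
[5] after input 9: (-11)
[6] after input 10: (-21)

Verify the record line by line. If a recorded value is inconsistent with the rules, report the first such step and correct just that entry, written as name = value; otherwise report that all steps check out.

step 4, acc = -19

Step 1: acc = 9 + -5 = 4 — in agreement.
Step 2: acc = 4 - 9 = -5 — same as recorded.
Step 3: acc = -5 + 1 = -4 — verified.
Step 4: acc = -4 - 15 = -19 — the recorded entry deviates here.
The earliest wrong entry is at step 4: it should read acc = -19.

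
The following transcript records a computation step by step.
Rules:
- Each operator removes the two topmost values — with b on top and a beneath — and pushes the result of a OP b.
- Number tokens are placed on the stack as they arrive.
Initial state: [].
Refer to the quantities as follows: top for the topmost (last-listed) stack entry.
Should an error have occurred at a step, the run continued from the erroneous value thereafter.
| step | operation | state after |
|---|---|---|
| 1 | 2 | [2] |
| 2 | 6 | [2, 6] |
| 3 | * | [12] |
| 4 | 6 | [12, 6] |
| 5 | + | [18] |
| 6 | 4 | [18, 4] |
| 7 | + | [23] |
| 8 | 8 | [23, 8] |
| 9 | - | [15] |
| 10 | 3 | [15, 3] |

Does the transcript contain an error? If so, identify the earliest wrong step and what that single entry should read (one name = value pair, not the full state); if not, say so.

step 7, top = 22

Step 1: push 2: top = 2 — checks out.
Step 2: push 6: top = 6 — confirmed correct.
Step 3: 2 * 6 = 12 — exactly as logged.
Step 4: push 6: top = 6 — confirmed correct.
Step 5: 12 + 6 = 18 — matches.
Step 6: push 4: top = 4 — same as recorded.
Step 7: 18 + 4 = 22 — not what was recorded.
Conclusion: step 7 carries the first error; the entry should be top = 22.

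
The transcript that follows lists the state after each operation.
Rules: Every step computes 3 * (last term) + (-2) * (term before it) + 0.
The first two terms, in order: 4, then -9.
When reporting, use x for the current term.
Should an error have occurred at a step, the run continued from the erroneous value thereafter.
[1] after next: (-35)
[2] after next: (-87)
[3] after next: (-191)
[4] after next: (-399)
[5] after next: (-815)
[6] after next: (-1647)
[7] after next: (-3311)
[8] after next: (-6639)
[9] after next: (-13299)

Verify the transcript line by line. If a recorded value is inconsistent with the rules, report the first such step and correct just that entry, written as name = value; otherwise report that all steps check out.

step 9, x = -13295

Recomputing the run from the initial state:
step 1: x = -35
step 2: x = -87
step 3: x = -191
step 4: x = -399
step 5: x = -815
step 6: x = -1647
step 7: x = -3311
step 8: x = -6639
step 9: x = -13295
The first disagreement with the transcript is at step 9, where the value should be x = -13295.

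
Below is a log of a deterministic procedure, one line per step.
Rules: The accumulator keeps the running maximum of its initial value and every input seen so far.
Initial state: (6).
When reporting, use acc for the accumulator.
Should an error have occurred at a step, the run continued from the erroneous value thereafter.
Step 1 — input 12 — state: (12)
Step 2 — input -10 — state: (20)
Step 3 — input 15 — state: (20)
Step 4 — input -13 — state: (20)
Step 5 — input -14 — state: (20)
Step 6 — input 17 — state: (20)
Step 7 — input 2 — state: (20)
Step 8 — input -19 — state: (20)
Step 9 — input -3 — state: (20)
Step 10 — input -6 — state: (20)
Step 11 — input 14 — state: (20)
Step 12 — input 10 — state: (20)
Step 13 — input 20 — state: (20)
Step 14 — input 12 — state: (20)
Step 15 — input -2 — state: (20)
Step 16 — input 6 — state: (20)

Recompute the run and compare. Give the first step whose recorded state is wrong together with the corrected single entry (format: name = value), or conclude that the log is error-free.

step 2, acc = 12

Step 1: acc = max(6, 12) = 12 — checks out.
Step 2: acc = max(12, -10) = 12 — this is not what the log shows.
So the first discrepancy is step 2, where the right value is acc = 12.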